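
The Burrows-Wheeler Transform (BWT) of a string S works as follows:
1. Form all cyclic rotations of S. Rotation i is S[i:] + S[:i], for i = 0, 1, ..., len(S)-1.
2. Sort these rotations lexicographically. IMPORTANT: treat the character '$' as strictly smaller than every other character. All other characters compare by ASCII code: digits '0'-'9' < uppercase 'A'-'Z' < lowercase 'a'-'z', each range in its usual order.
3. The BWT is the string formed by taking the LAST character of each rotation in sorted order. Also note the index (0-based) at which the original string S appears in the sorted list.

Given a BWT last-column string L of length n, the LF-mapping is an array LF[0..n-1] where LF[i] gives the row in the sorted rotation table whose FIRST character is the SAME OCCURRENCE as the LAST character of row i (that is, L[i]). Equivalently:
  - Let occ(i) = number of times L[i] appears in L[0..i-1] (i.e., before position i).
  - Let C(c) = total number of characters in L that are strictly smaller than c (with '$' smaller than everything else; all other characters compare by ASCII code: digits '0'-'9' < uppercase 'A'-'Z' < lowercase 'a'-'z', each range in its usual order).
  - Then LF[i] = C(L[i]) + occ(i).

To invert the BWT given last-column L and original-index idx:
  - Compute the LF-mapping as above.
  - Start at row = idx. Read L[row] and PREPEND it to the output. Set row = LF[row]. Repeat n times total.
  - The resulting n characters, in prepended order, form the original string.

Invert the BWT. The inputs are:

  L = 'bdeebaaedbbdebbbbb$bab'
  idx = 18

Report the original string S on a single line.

Answer: eabbbebdbdbbeaebbdabb$

Derivation:
LF mapping: 4 15 18 19 5 1 2 20 16 6 7 17 21 8 9 10 11 12 0 13 3 14
Walk LF starting at row 18, prepending L[row]:
  step 1: row=18, L[18]='$', prepend. Next row=LF[18]=0
  step 2: row=0, L[0]='b', prepend. Next row=LF[0]=4
  step 3: row=4, L[4]='b', prepend. Next row=LF[4]=5
  step 4: row=5, L[5]='a', prepend. Next row=LF[5]=1
  step 5: row=1, L[1]='d', prepend. Next row=LF[1]=15
  step 6: row=15, L[15]='b', prepend. Next row=LF[15]=10
  step 7: row=10, L[10]='b', prepend. Next row=LF[10]=7
  step 8: row=7, L[7]='e', prepend. Next row=LF[7]=20
  step 9: row=20, L[20]='a', prepend. Next row=LF[20]=3
  step 10: row=3, L[3]='e', prepend. Next row=LF[3]=19
  step 11: row=19, L[19]='b', prepend. Next row=LF[19]=13
  step 12: row=13, L[13]='b', prepend. Next row=LF[13]=8
  step 13: row=8, L[8]='d', prepend. Next row=LF[8]=16
  step 14: row=16, L[16]='b', prepend. Next row=LF[16]=11
  step 15: row=11, L[11]='d', prepend. Next row=LF[11]=17
  step 16: row=17, L[17]='b', prepend. Next row=LF[17]=12
  step 17: row=12, L[12]='e', prepend. Next row=LF[12]=21
  step 18: row=21, L[21]='b', prepend. Next row=LF[21]=14
  step 19: row=14, L[14]='b', prepend. Next row=LF[14]=9
  step 20: row=9, L[9]='b', prepend. Next row=LF[9]=6
  step 21: row=6, L[6]='a', prepend. Next row=LF[6]=2
  step 22: row=2, L[2]='e', prepend. Next row=LF[2]=18
Reversed output: eabbbebdbdbbeaebbdabb$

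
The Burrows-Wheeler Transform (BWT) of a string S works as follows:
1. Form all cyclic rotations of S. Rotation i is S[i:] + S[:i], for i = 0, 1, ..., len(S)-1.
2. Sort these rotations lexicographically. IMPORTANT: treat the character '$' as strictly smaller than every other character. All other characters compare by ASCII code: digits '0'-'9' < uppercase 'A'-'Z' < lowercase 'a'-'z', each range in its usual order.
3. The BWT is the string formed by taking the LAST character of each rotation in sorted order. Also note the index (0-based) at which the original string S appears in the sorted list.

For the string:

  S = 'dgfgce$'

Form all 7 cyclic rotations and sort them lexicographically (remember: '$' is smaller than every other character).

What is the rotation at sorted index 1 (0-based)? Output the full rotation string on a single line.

All 7 rotations (rotation i = S[i:]+S[:i]):
  rot[0] = dgfgce$
  rot[1] = gfgce$d
  rot[2] = fgce$dg
  rot[3] = gce$dgf
  rot[4] = ce$dgfg
  rot[5] = e$dgfgc
  rot[6] = $dgfgce
Sorted (with $ < everything):
  sorted[0] = $dgfgce
  sorted[1] = ce$dgfg
  sorted[2] = dgfgce$
  sorted[3] = e$dgfgc
  sorted[4] = fgce$dg
  sorted[5] = gce$dgf
  sorted[6] = gfgce$d
sorted[1] = ce$dgfg

Answer: ce$dgfg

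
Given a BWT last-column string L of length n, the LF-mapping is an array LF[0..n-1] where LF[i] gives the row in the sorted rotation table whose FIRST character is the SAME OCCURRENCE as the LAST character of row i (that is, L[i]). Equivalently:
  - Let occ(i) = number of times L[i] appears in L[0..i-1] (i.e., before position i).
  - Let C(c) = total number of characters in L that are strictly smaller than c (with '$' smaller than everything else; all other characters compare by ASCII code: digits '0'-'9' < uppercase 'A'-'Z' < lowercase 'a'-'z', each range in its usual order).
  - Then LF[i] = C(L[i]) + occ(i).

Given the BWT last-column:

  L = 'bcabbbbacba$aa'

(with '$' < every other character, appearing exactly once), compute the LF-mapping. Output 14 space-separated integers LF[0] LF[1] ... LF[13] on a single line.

Answer: 6 12 1 7 8 9 10 2 13 11 3 0 4 5

Derivation:
Char counts: '$':1, 'a':5, 'b':6, 'c':2
C (first-col start): C('$')=0, C('a')=1, C('b')=6, C('c')=12
L[0]='b': occ=0, LF[0]=C('b')+0=6+0=6
L[1]='c': occ=0, LF[1]=C('c')+0=12+0=12
L[2]='a': occ=0, LF[2]=C('a')+0=1+0=1
L[3]='b': occ=1, LF[3]=C('b')+1=6+1=7
L[4]='b': occ=2, LF[4]=C('b')+2=6+2=8
L[5]='b': occ=3, LF[5]=C('b')+3=6+3=9
L[6]='b': occ=4, LF[6]=C('b')+4=6+4=10
L[7]='a': occ=1, LF[7]=C('a')+1=1+1=2
L[8]='c': occ=1, LF[8]=C('c')+1=12+1=13
L[9]='b': occ=5, LF[9]=C('b')+5=6+5=11
L[10]='a': occ=2, LF[10]=C('a')+2=1+2=3
L[11]='$': occ=0, LF[11]=C('$')+0=0+0=0
L[12]='a': occ=3, LF[12]=C('a')+3=1+3=4
L[13]='a': occ=4, LF[13]=C('a')+4=1+4=5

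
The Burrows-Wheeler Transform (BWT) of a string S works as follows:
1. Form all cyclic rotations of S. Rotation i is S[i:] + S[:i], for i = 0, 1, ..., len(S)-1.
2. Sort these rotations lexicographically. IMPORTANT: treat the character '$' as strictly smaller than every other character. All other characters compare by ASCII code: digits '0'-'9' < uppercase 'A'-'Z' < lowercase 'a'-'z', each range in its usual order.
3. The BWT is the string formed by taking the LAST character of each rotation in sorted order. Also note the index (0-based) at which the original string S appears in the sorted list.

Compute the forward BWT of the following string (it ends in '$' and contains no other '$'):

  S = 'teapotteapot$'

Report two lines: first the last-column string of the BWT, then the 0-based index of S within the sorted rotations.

Answer: teettppaaot$o
11

Derivation:
All 13 rotations (rotation i = S[i:]+S[:i]):
  rot[0] = teapotteapot$
  rot[1] = eapotteapot$t
  rot[2] = apotteapot$te
  rot[3] = potteapot$tea
  rot[4] = otteapot$teap
  rot[5] = tteapot$teapo
  rot[6] = teapot$teapot
  rot[7] = eapot$teapott
  rot[8] = apot$teapotte
  rot[9] = pot$teapottea
  rot[10] = ot$teapotteap
  rot[11] = t$teapotteapo
  rot[12] = $teapotteapot
Sorted (with $ < everything):
  sorted[0] = $teapotteapot  (last char: 't')
  sorted[1] = apot$teapotte  (last char: 'e')
  sorted[2] = apotteapot$te  (last char: 'e')
  sorted[3] = eapot$teapott  (last char: 't')
  sorted[4] = eapotteapot$t  (last char: 't')
  sorted[5] = ot$teapotteap  (last char: 'p')
  sorted[6] = otteapot$teap  (last char: 'p')
  sorted[7] = pot$teapottea  (last char: 'a')
  sorted[8] = potteapot$tea  (last char: 'a')
  sorted[9] = t$teapotteapo  (last char: 'o')
  sorted[10] = teapot$teapot  (last char: 't')
  sorted[11] = teapotteapot$  (last char: '$')
  sorted[12] = tteapot$teapo  (last char: 'o')
Last column: teettppaaot$o
Original string S is at sorted index 11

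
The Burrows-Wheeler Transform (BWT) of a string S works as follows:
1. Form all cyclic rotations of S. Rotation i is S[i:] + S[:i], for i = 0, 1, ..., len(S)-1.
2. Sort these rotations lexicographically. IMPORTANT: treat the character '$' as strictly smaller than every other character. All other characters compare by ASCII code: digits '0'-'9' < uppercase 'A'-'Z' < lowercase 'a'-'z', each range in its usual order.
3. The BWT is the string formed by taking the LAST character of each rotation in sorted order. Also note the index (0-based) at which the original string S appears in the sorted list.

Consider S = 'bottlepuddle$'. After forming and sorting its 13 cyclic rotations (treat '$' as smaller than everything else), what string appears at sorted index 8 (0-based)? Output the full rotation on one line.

Answer: ottlepuddle$b

Derivation:
All 13 rotations (rotation i = S[i:]+S[:i]):
  rot[0] = bottlepuddle$
  rot[1] = ottlepuddle$b
  rot[2] = ttlepuddle$bo
  rot[3] = tlepuddle$bot
  rot[4] = lepuddle$bott
  rot[5] = epuddle$bottl
  rot[6] = puddle$bottle
  rot[7] = uddle$bottlep
  rot[8] = ddle$bottlepu
  rot[9] = dle$bottlepud
  rot[10] = le$bottlepudd
  rot[11] = e$bottlepuddl
  rot[12] = $bottlepuddle
Sorted (with $ < everything):
  sorted[0] = $bottlepuddle
  sorted[1] = bottlepuddle$
  sorted[2] = ddle$bottlepu
  sorted[3] = dle$bottlepud
  sorted[4] = e$bottlepuddl
  sorted[5] = epuddle$bottl
  sorted[6] = le$bottlepudd
  sorted[7] = lepuddle$bott
  sorted[8] = ottlepuddle$b
  sorted[9] = puddle$bottle
  sorted[10] = tlepuddle$bot
  sorted[11] = ttlepuddle$bo
  sorted[12] = uddle$bottlep
sorted[8] = ottlepuddle$b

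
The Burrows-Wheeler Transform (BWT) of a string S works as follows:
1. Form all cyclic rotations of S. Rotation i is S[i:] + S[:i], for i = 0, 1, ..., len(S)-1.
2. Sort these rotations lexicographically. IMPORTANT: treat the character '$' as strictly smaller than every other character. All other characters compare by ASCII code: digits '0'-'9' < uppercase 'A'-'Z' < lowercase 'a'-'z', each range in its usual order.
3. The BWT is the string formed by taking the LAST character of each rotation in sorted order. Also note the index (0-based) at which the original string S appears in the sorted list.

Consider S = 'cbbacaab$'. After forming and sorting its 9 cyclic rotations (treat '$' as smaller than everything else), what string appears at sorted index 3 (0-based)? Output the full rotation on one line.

Answer: acaab$cbb

Derivation:
All 9 rotations (rotation i = S[i:]+S[:i]):
  rot[0] = cbbacaab$
  rot[1] = bbacaab$c
  rot[2] = bacaab$cb
  rot[3] = acaab$cbb
  rot[4] = caab$cbba
  rot[5] = aab$cbbac
  rot[6] = ab$cbbaca
  rot[7] = b$cbbacaa
  rot[8] = $cbbacaab
Sorted (with $ < everything):
  sorted[0] = $cbbacaab
  sorted[1] = aab$cbbac
  sorted[2] = ab$cbbaca
  sorted[3] = acaab$cbb
  sorted[4] = b$cbbacaa
  sorted[5] = bacaab$cb
  sorted[6] = bbacaab$c
  sorted[7] = caab$cbba
  sorted[8] = cbbacaab$
sorted[3] = acaab$cbb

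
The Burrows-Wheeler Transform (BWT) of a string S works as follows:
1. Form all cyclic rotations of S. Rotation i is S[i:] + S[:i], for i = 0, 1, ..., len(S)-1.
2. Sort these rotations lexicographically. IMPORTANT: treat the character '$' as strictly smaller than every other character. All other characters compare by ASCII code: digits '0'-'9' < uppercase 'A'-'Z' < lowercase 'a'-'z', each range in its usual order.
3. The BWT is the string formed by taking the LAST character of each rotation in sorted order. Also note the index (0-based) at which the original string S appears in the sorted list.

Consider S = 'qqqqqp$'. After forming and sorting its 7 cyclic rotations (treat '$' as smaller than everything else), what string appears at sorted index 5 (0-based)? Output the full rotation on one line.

Answer: qqqqp$q

Derivation:
All 7 rotations (rotation i = S[i:]+S[:i]):
  rot[0] = qqqqqp$
  rot[1] = qqqqp$q
  rot[2] = qqqp$qq
  rot[3] = qqp$qqq
  rot[4] = qp$qqqq
  rot[5] = p$qqqqq
  rot[6] = $qqqqqp
Sorted (with $ < everything):
  sorted[0] = $qqqqqp
  sorted[1] = p$qqqqq
  sorted[2] = qp$qqqq
  sorted[3] = qqp$qqq
  sorted[4] = qqqp$qq
  sorted[5] = qqqqp$q
  sorted[6] = qqqqqp$
sorted[5] = qqqqp$q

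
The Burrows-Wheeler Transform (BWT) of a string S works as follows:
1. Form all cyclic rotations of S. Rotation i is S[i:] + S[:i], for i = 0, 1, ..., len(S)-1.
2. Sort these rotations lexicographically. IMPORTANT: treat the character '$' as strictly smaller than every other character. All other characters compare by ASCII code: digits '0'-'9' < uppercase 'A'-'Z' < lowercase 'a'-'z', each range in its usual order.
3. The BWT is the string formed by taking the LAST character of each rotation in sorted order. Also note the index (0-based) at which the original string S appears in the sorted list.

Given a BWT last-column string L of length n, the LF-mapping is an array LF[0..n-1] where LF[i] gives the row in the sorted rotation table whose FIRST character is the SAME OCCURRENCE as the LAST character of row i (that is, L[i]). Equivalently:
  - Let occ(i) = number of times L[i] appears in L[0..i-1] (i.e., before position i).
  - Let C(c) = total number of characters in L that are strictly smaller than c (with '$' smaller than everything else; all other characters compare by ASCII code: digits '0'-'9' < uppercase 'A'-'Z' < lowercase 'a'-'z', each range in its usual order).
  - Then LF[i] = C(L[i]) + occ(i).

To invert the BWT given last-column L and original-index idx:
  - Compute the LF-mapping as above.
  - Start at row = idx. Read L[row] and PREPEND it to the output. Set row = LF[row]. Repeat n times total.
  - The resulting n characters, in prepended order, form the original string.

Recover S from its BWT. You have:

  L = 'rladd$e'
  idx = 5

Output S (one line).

LF mapping: 6 5 1 2 3 0 4
Walk LF starting at row 5, prepending L[row]:
  step 1: row=5, L[5]='$', prepend. Next row=LF[5]=0
  step 2: row=0, L[0]='r', prepend. Next row=LF[0]=6
  step 3: row=6, L[6]='e', prepend. Next row=LF[6]=4
  step 4: row=4, L[4]='d', prepend. Next row=LF[4]=3
  step 5: row=3, L[3]='d', prepend. Next row=LF[3]=2
  step 6: row=2, L[2]='a', prepend. Next row=LF[2]=1
  step 7: row=1, L[1]='l', prepend. Next row=LF[1]=5
Reversed output: ladder$

Answer: ladder$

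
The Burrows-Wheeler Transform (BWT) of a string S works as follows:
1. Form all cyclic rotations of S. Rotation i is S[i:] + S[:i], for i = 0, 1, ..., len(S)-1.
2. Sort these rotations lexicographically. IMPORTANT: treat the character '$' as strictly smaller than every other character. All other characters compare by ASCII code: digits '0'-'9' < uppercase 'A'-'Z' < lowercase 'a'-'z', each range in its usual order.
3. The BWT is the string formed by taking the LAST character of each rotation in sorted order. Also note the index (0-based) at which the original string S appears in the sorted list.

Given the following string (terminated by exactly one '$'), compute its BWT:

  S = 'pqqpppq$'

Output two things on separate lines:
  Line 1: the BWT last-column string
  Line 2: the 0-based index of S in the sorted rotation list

All 8 rotations (rotation i = S[i:]+S[:i]):
  rot[0] = pqqpppq$
  rot[1] = qqpppq$p
  rot[2] = qpppq$pq
  rot[3] = pppq$pqq
  rot[4] = ppq$pqqp
  rot[5] = pq$pqqpp
  rot[6] = q$pqqppp
  rot[7] = $pqqpppq
Sorted (with $ < everything):
  sorted[0] = $pqqpppq  (last char: 'q')
  sorted[1] = pppq$pqq  (last char: 'q')
  sorted[2] = ppq$pqqp  (last char: 'p')
  sorted[3] = pq$pqqpp  (last char: 'p')
  sorted[4] = pqqpppq$  (last char: '$')
  sorted[5] = q$pqqppp  (last char: 'p')
  sorted[6] = qpppq$pq  (last char: 'q')
  sorted[7] = qqpppq$p  (last char: 'p')
Last column: qqpp$pqp
Original string S is at sorted index 4

Answer: qqpp$pqp
4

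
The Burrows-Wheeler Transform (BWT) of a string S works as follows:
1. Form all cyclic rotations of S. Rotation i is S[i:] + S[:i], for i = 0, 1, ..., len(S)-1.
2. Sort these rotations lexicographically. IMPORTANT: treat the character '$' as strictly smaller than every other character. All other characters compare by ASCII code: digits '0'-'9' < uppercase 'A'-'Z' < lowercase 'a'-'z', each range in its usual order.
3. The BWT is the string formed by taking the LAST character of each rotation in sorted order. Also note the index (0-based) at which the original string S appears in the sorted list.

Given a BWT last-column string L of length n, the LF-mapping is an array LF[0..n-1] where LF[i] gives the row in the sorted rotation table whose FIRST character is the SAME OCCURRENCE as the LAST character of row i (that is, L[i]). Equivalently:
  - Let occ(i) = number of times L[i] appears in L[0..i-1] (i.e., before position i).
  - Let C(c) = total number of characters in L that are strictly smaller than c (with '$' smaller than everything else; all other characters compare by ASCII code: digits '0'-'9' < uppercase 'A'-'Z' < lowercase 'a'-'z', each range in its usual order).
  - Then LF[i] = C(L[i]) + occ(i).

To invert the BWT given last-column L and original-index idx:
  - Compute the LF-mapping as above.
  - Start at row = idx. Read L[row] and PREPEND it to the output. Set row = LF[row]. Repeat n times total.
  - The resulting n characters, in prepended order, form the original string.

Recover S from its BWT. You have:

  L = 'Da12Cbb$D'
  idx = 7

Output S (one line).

LF mapping: 4 6 1 2 3 7 8 0 5
Walk LF starting at row 7, prepending L[row]:
  step 1: row=7, L[7]='$', prepend. Next row=LF[7]=0
  step 2: row=0, L[0]='D', prepend. Next row=LF[0]=4
  step 3: row=4, L[4]='C', prepend. Next row=LF[4]=3
  step 4: row=3, L[3]='2', prepend. Next row=LF[3]=2
  step 5: row=2, L[2]='1', prepend. Next row=LF[2]=1
  step 6: row=1, L[1]='a', prepend. Next row=LF[1]=6
  step 7: row=6, L[6]='b', prepend. Next row=LF[6]=8
  step 8: row=8, L[8]='D', prepend. Next row=LF[8]=5
  step 9: row=5, L[5]='b', prepend. Next row=LF[5]=7
Reversed output: bDba12CD$

Answer: bDba12CD$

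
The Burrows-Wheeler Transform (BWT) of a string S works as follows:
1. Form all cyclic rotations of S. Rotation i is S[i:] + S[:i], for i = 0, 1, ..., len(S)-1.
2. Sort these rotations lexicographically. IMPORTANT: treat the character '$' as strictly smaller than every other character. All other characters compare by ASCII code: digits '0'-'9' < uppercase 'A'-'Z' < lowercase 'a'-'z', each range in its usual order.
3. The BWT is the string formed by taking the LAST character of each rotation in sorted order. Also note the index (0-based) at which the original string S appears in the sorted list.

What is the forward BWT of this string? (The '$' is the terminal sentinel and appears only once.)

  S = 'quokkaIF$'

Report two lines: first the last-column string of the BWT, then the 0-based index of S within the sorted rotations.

Answer: FIakkou$q
7

Derivation:
All 9 rotations (rotation i = S[i:]+S[:i]):
  rot[0] = quokkaIF$
  rot[1] = uokkaIF$q
  rot[2] = okkaIF$qu
  rot[3] = kkaIF$quo
  rot[4] = kaIF$quok
  rot[5] = aIF$quokk
  rot[6] = IF$quokka
  rot[7] = F$quokkaI
  rot[8] = $quokkaIF
Sorted (with $ < everything):
  sorted[0] = $quokkaIF  (last char: 'F')
  sorted[1] = F$quokkaI  (last char: 'I')
  sorted[2] = IF$quokka  (last char: 'a')
  sorted[3] = aIF$quokk  (last char: 'k')
  sorted[4] = kaIF$quok  (last char: 'k')
  sorted[5] = kkaIF$quo  (last char: 'o')
  sorted[6] = okkaIF$qu  (last char: 'u')
  sorted[7] = quokkaIF$  (last char: '$')
  sorted[8] = uokkaIF$q  (last char: 'q')
Last column: FIakkou$q
Original string S is at sorted index 7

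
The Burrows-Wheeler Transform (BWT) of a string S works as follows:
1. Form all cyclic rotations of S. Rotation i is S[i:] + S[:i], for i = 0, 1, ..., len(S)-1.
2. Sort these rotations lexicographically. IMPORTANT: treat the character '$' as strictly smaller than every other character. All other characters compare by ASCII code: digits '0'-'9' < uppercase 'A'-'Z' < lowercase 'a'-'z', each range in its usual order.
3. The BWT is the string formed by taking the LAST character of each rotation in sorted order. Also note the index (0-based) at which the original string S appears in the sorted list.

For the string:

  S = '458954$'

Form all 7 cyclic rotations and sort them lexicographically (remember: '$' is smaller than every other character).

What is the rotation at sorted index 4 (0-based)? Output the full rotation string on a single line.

Answer: 58954$4

Derivation:
All 7 rotations (rotation i = S[i:]+S[:i]):
  rot[0] = 458954$
  rot[1] = 58954$4
  rot[2] = 8954$45
  rot[3] = 954$458
  rot[4] = 54$4589
  rot[5] = 4$45895
  rot[6] = $458954
Sorted (with $ < everything):
  sorted[0] = $458954
  sorted[1] = 4$45895
  sorted[2] = 458954$
  sorted[3] = 54$4589
  sorted[4] = 58954$4
  sorted[5] = 8954$45
  sorted[6] = 954$458
sorted[4] = 58954$4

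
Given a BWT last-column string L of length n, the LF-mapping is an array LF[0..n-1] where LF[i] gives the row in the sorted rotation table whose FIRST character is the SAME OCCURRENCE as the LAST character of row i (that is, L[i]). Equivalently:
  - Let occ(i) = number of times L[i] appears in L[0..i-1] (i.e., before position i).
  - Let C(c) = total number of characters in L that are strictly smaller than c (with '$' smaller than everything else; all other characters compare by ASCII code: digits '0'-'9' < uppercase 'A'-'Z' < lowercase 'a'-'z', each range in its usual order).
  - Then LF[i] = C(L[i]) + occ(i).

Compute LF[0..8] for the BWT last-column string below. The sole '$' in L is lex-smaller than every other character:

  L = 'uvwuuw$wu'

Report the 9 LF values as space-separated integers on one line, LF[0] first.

Answer: 1 5 6 2 3 7 0 8 4

Derivation:
Char counts: '$':1, 'u':4, 'v':1, 'w':3
C (first-col start): C('$')=0, C('u')=1, C('v')=5, C('w')=6
L[0]='u': occ=0, LF[0]=C('u')+0=1+0=1
L[1]='v': occ=0, LF[1]=C('v')+0=5+0=5
L[2]='w': occ=0, LF[2]=C('w')+0=6+0=6
L[3]='u': occ=1, LF[3]=C('u')+1=1+1=2
L[4]='u': occ=2, LF[4]=C('u')+2=1+2=3
L[5]='w': occ=1, LF[5]=C('w')+1=6+1=7
L[6]='$': occ=0, LF[6]=C('$')+0=0+0=0
L[7]='w': occ=2, LF[7]=C('w')+2=6+2=8
L[8]='u': occ=3, LF[8]=C('u')+3=1+3=4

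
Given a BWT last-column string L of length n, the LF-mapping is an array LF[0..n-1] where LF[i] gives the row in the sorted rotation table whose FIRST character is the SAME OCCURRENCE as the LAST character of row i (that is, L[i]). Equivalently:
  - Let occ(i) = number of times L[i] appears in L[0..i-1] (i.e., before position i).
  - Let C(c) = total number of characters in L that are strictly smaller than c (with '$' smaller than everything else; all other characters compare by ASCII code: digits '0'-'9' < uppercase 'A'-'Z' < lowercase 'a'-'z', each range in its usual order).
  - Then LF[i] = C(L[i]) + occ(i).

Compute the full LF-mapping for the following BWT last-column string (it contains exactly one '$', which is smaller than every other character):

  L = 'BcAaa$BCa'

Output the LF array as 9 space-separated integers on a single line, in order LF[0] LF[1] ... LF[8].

Char counts: '$':1, 'A':1, 'B':2, 'C':1, 'a':3, 'c':1
C (first-col start): C('$')=0, C('A')=1, C('B')=2, C('C')=4, C('a')=5, C('c')=8
L[0]='B': occ=0, LF[0]=C('B')+0=2+0=2
L[1]='c': occ=0, LF[1]=C('c')+0=8+0=8
L[2]='A': occ=0, LF[2]=C('A')+0=1+0=1
L[3]='a': occ=0, LF[3]=C('a')+0=5+0=5
L[4]='a': occ=1, LF[4]=C('a')+1=5+1=6
L[5]='$': occ=0, LF[5]=C('$')+0=0+0=0
L[6]='B': occ=1, LF[6]=C('B')+1=2+1=3
L[7]='C': occ=0, LF[7]=C('C')+0=4+0=4
L[8]='a': occ=2, LF[8]=C('a')+2=5+2=7

Answer: 2 8 1 5 6 0 3 4 7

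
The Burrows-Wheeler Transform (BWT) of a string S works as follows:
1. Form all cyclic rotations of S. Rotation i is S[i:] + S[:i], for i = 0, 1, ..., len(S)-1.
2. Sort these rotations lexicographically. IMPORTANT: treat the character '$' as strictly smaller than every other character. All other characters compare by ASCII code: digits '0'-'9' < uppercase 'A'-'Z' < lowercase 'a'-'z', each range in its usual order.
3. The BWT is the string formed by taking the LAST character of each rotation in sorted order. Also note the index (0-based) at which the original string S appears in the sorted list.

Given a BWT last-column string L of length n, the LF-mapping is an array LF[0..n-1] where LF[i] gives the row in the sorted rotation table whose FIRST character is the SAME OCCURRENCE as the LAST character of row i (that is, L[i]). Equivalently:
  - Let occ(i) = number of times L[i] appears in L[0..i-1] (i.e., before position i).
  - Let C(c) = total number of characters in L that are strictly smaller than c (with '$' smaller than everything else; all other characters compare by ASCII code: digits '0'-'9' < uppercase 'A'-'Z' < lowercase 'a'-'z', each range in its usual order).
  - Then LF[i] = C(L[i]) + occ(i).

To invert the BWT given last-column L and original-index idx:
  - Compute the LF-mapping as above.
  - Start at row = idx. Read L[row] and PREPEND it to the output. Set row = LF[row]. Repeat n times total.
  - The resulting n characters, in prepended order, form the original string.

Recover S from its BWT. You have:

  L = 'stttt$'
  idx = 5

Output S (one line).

Answer: tttts$

Derivation:
LF mapping: 1 2 3 4 5 0
Walk LF starting at row 5, prepending L[row]:
  step 1: row=5, L[5]='$', prepend. Next row=LF[5]=0
  step 2: row=0, L[0]='s', prepend. Next row=LF[0]=1
  step 3: row=1, L[1]='t', prepend. Next row=LF[1]=2
  step 4: row=2, L[2]='t', prepend. Next row=LF[2]=3
  step 5: row=3, L[3]='t', prepend. Next row=LF[3]=4
  step 6: row=4, L[4]='t', prepend. Next row=LF[4]=5
Reversed output: tttts$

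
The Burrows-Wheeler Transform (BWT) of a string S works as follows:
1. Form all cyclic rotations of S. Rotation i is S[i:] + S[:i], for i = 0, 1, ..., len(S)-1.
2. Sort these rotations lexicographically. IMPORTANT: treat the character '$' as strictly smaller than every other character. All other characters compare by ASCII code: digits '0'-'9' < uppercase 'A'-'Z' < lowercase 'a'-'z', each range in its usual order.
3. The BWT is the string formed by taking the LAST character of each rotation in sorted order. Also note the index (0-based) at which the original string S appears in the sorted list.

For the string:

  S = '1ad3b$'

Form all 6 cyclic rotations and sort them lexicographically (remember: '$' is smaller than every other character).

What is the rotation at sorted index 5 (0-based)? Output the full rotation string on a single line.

Answer: d3b$1a

Derivation:
All 6 rotations (rotation i = S[i:]+S[:i]):
  rot[0] = 1ad3b$
  rot[1] = ad3b$1
  rot[2] = d3b$1a
  rot[3] = 3b$1ad
  rot[4] = b$1ad3
  rot[5] = $1ad3b
Sorted (with $ < everything):
  sorted[0] = $1ad3b
  sorted[1] = 1ad3b$
  sorted[2] = 3b$1ad
  sorted[3] = ad3b$1
  sorted[4] = b$1ad3
  sorted[5] = d3b$1a
sorted[5] = d3b$1a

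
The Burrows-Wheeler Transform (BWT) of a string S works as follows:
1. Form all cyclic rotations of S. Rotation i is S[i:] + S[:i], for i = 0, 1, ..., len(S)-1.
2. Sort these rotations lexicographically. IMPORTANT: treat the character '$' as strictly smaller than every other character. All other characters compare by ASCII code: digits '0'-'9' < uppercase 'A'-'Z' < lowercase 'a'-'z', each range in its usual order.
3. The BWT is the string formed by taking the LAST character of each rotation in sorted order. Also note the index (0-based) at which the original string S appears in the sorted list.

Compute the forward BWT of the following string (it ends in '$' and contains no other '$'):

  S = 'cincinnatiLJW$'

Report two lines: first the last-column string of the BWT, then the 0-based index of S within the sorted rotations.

Answer: WLiJn$ntccniia
5

Derivation:
All 14 rotations (rotation i = S[i:]+S[:i]):
  rot[0] = cincinnatiLJW$
  rot[1] = incinnatiLJW$c
  rot[2] = ncinnatiLJW$ci
  rot[3] = cinnatiLJW$cin
  rot[4] = innatiLJW$cinc
  rot[5] = nnatiLJW$cinci
  rot[6] = natiLJW$cincin
  rot[7] = atiLJW$cincinn
  rot[8] = tiLJW$cincinna
  rot[9] = iLJW$cincinnat
  rot[10] = LJW$cincinnati
  rot[11] = JW$cincinnatiL
  rot[12] = W$cincinnatiLJ
  rot[13] = $cincinnatiLJW
Sorted (with $ < everything):
  sorted[0] = $cincinnatiLJW  (last char: 'W')
  sorted[1] = JW$cincinnatiL  (last char: 'L')
  sorted[2] = LJW$cincinnati  (last char: 'i')
  sorted[3] = W$cincinnatiLJ  (last char: 'J')
  sorted[4] = atiLJW$cincinn  (last char: 'n')
  sorted[5] = cincinnatiLJW$  (last char: '$')
  sorted[6] = cinnatiLJW$cin  (last char: 'n')
  sorted[7] = iLJW$cincinnat  (last char: 't')
  sorted[8] = incinnatiLJW$c  (last char: 'c')
  sorted[9] = innatiLJW$cinc  (last char: 'c')
  sorted[10] = natiLJW$cincin  (last char: 'n')
  sorted[11] = ncinnatiLJW$ci  (last char: 'i')
  sorted[12] = nnatiLJW$cinci  (last char: 'i')
  sorted[13] = tiLJW$cincinna  (last char: 'a')
Last column: WLiJn$ntccniia
Original string S is at sorted index 5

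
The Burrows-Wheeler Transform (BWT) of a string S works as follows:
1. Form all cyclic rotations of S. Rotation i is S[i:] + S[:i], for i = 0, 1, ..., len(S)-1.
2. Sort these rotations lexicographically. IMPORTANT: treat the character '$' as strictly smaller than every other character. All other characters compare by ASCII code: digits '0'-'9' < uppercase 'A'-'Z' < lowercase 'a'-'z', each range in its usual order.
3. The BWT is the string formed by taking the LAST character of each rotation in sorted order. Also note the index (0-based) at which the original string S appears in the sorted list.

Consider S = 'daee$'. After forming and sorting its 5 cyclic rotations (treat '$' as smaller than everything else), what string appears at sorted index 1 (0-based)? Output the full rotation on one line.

Answer: aee$d

Derivation:
All 5 rotations (rotation i = S[i:]+S[:i]):
  rot[0] = daee$
  rot[1] = aee$d
  rot[2] = ee$da
  rot[3] = e$dae
  rot[4] = $daee
Sorted (with $ < everything):
  sorted[0] = $daee
  sorted[1] = aee$d
  sorted[2] = daee$
  sorted[3] = e$dae
  sorted[4] = ee$da
sorted[1] = aee$d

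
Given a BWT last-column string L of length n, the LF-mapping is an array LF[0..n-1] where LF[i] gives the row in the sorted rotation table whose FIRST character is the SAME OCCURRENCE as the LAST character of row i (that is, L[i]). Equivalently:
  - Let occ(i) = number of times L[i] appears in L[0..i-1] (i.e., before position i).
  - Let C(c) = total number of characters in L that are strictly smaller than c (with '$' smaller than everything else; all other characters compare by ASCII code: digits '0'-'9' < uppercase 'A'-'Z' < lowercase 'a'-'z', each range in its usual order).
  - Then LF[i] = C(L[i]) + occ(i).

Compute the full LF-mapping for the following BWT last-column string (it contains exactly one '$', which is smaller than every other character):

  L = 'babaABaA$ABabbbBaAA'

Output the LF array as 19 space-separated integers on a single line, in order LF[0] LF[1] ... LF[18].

Answer: 14 9 15 10 1 6 11 2 0 3 7 12 16 17 18 8 13 4 5

Derivation:
Char counts: '$':1, 'A':5, 'B':3, 'a':5, 'b':5
C (first-col start): C('$')=0, C('A')=1, C('B')=6, C('a')=9, C('b')=14
L[0]='b': occ=0, LF[0]=C('b')+0=14+0=14
L[1]='a': occ=0, LF[1]=C('a')+0=9+0=9
L[2]='b': occ=1, LF[2]=C('b')+1=14+1=15
L[3]='a': occ=1, LF[3]=C('a')+1=9+1=10
L[4]='A': occ=0, LF[4]=C('A')+0=1+0=1
L[5]='B': occ=0, LF[5]=C('B')+0=6+0=6
L[6]='a': occ=2, LF[6]=C('a')+2=9+2=11
L[7]='A': occ=1, LF[7]=C('A')+1=1+1=2
L[8]='$': occ=0, LF[8]=C('$')+0=0+0=0
L[9]='A': occ=2, LF[9]=C('A')+2=1+2=3
L[10]='B': occ=1, LF[10]=C('B')+1=6+1=7
L[11]='a': occ=3, LF[11]=C('a')+3=9+3=12
L[12]='b': occ=2, LF[12]=C('b')+2=14+2=16
L[13]='b': occ=3, LF[13]=C('b')+3=14+3=17
L[14]='b': occ=4, LF[14]=C('b')+4=14+4=18
L[15]='B': occ=2, LF[15]=C('B')+2=6+2=8
L[16]='a': occ=4, LF[16]=C('a')+4=9+4=13
L[17]='A': occ=3, LF[17]=C('A')+3=1+3=4
L[18]='A': occ=4, LF[18]=C('A')+4=1+4=5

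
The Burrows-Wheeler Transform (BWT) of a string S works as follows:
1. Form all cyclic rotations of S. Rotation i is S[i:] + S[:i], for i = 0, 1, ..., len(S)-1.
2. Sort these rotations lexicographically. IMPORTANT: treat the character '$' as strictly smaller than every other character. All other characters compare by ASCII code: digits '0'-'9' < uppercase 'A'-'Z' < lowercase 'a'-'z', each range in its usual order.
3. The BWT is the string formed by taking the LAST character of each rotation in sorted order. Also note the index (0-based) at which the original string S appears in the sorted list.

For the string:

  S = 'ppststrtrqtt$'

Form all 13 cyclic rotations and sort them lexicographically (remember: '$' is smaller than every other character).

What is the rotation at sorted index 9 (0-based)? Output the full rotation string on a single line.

Answer: trqtt$ppststr

Derivation:
All 13 rotations (rotation i = S[i:]+S[:i]):
  rot[0] = ppststrtrqtt$
  rot[1] = pststrtrqtt$p
  rot[2] = ststrtrqtt$pp
  rot[3] = tstrtrqtt$pps
  rot[4] = strtrqtt$ppst
  rot[5] = trtrqtt$ppsts
  rot[6] = rtrqtt$ppstst
  rot[7] = trqtt$ppststr
  rot[8] = rqtt$ppststrt
  rot[9] = qtt$ppststrtr
  rot[10] = tt$ppststrtrq
  rot[11] = t$ppststrtrqt
  rot[12] = $ppststrtrqtt
Sorted (with $ < everything):
  sorted[0] = $ppststrtrqtt
  sorted[1] = ppststrtrqtt$
  sorted[2] = pststrtrqtt$p
  sorted[3] = qtt$ppststrtr
  sorted[4] = rqtt$ppststrt
  sorted[5] = rtrqtt$ppstst
  sorted[6] = strtrqtt$ppst
  sorted[7] = ststrtrqtt$pp
  sorted[8] = t$ppststrtrqt
  sorted[9] = trqtt$ppststr
  sorted[10] = trtrqtt$ppsts
  sorted[11] = tstrtrqtt$pps
  sorted[12] = tt$ppststrtrq
sorted[9] = trqtt$ppststr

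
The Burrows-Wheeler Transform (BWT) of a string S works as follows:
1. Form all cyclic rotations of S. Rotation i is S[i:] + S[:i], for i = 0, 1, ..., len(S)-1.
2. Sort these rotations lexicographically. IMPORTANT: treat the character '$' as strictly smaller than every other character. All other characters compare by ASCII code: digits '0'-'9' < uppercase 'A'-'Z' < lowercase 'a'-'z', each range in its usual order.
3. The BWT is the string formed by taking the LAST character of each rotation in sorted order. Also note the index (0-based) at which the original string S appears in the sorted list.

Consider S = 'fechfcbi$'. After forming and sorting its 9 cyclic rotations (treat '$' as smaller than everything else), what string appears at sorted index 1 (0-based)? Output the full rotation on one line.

All 9 rotations (rotation i = S[i:]+S[:i]):
  rot[0] = fechfcbi$
  rot[1] = echfcbi$f
  rot[2] = chfcbi$fe
  rot[3] = hfcbi$fec
  rot[4] = fcbi$fech
  rot[5] = cbi$fechf
  rot[6] = bi$fechfc
  rot[7] = i$fechfcb
  rot[8] = $fechfcbi
Sorted (with $ < everything):
  sorted[0] = $fechfcbi
  sorted[1] = bi$fechfc
  sorted[2] = cbi$fechf
  sorted[3] = chfcbi$fe
  sorted[4] = echfcbi$f
  sorted[5] = fcbi$fech
  sorted[6] = fechfcbi$
  sorted[7] = hfcbi$fec
  sorted[8] = i$fechfcb
sorted[1] = bi$fechfc

Answer: bi$fechfc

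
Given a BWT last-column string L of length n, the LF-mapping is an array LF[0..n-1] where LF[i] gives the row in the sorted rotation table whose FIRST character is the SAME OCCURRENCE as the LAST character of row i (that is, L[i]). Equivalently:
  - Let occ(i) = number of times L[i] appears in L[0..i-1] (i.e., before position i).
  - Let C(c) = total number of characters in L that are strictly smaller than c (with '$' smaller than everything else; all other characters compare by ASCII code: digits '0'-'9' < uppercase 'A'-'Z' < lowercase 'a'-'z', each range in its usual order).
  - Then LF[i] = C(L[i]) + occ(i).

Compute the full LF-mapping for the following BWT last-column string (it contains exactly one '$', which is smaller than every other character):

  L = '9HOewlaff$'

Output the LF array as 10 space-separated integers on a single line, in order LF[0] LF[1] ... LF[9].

Answer: 1 2 3 5 9 8 4 6 7 0

Derivation:
Char counts: '$':1, '9':1, 'H':1, 'O':1, 'a':1, 'e':1, 'f':2, 'l':1, 'w':1
C (first-col start): C('$')=0, C('9')=1, C('H')=2, C('O')=3, C('a')=4, C('e')=5, C('f')=6, C('l')=8, C('w')=9
L[0]='9': occ=0, LF[0]=C('9')+0=1+0=1
L[1]='H': occ=0, LF[1]=C('H')+0=2+0=2
L[2]='O': occ=0, LF[2]=C('O')+0=3+0=3
L[3]='e': occ=0, LF[3]=C('e')+0=5+0=5
L[4]='w': occ=0, LF[4]=C('w')+0=9+0=9
L[5]='l': occ=0, LF[5]=C('l')+0=8+0=8
L[6]='a': occ=0, LF[6]=C('a')+0=4+0=4
L[7]='f': occ=0, LF[7]=C('f')+0=6+0=6
L[8]='f': occ=1, LF[8]=C('f')+1=6+1=7
L[9]='$': occ=0, LF[9]=C('$')+0=0+0=0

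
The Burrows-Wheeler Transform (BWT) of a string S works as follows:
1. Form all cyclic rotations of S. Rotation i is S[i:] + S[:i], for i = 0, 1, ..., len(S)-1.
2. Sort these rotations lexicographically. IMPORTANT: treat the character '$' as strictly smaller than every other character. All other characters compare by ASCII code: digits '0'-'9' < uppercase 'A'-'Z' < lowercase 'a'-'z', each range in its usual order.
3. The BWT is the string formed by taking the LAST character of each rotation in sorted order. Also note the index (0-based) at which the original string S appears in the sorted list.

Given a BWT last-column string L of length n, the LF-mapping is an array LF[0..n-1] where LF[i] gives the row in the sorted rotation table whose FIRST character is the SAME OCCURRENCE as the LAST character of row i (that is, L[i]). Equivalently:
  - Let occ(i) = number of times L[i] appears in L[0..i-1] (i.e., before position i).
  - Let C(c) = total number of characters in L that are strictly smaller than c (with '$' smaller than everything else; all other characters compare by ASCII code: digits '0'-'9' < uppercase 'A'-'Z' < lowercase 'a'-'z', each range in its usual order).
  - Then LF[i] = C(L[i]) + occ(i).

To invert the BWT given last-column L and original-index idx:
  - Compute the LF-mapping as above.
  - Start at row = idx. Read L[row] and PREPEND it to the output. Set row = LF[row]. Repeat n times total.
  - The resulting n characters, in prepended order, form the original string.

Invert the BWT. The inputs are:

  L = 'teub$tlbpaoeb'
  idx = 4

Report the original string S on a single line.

LF mapping: 10 5 12 2 0 11 7 3 9 1 8 6 4
Walk LF starting at row 4, prepending L[row]:
  step 1: row=4, L[4]='$', prepend. Next row=LF[4]=0
  step 2: row=0, L[0]='t', prepend. Next row=LF[0]=10
  step 3: row=10, L[10]='o', prepend. Next row=LF[10]=8
  step 4: row=8, L[8]='p', prepend. Next row=LF[8]=9
  step 5: row=9, L[9]='a', prepend. Next row=LF[9]=1
  step 6: row=1, L[1]='e', prepend. Next row=LF[1]=5
  step 7: row=5, L[5]='t', prepend. Next row=LF[5]=11
  step 8: row=11, L[11]='e', prepend. Next row=LF[11]=6
  step 9: row=6, L[6]='l', prepend. Next row=LF[6]=7
  step 10: row=7, L[7]='b', prepend. Next row=LF[7]=3
  step 11: row=3, L[3]='b', prepend. Next row=LF[3]=2
  step 12: row=2, L[2]='u', prepend. Next row=LF[2]=12
  step 13: row=12, L[12]='b', prepend. Next row=LF[12]=4
Reversed output: bubbleteapot$

Answer: bubbleteapot$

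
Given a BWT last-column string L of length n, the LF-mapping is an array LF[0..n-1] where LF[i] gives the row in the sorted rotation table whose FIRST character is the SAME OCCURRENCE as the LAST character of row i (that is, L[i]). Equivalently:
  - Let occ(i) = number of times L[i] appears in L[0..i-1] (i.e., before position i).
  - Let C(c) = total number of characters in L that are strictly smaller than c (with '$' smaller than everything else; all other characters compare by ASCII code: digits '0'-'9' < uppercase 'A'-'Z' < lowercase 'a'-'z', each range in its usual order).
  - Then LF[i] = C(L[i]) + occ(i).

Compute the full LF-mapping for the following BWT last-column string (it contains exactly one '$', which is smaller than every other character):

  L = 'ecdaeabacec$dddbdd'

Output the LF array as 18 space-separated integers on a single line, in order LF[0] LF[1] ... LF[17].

Char counts: '$':1, 'a':3, 'b':2, 'c':3, 'd':6, 'e':3
C (first-col start): C('$')=0, C('a')=1, C('b')=4, C('c')=6, C('d')=9, C('e')=15
L[0]='e': occ=0, LF[0]=C('e')+0=15+0=15
L[1]='c': occ=0, LF[1]=C('c')+0=6+0=6
L[2]='d': occ=0, LF[2]=C('d')+0=9+0=9
L[3]='a': occ=0, LF[3]=C('a')+0=1+0=1
L[4]='e': occ=1, LF[4]=C('e')+1=15+1=16
L[5]='a': occ=1, LF[5]=C('a')+1=1+1=2
L[6]='b': occ=0, LF[6]=C('b')+0=4+0=4
L[7]='a': occ=2, LF[7]=C('a')+2=1+2=3
L[8]='c': occ=1, LF[8]=C('c')+1=6+1=7
L[9]='e': occ=2, LF[9]=C('e')+2=15+2=17
L[10]='c': occ=2, LF[10]=C('c')+2=6+2=8
L[11]='$': occ=0, LF[11]=C('$')+0=0+0=0
L[12]='d': occ=1, LF[12]=C('d')+1=9+1=10
L[13]='d': occ=2, LF[13]=C('d')+2=9+2=11
L[14]='d': occ=3, LF[14]=C('d')+3=9+3=12
L[15]='b': occ=1, LF[15]=C('b')+1=4+1=5
L[16]='d': occ=4, LF[16]=C('d')+4=9+4=13
L[17]='d': occ=5, LF[17]=C('d')+5=9+5=14

Answer: 15 6 9 1 16 2 4 3 7 17 8 0 10 11 12 5 13 14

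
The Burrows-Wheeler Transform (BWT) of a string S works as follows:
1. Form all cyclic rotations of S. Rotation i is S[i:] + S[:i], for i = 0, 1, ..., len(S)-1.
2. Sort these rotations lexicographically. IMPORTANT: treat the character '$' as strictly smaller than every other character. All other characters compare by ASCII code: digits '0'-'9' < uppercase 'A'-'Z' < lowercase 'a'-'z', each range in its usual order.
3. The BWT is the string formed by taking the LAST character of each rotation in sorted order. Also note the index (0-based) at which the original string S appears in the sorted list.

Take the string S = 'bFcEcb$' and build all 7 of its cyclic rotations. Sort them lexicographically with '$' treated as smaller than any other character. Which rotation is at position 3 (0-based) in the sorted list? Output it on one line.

All 7 rotations (rotation i = S[i:]+S[:i]):
  rot[0] = bFcEcb$
  rot[1] = FcEcb$b
  rot[2] = cEcb$bF
  rot[3] = Ecb$bFc
  rot[4] = cb$bFcE
  rot[5] = b$bFcEc
  rot[6] = $bFcEcb
Sorted (with $ < everything):
  sorted[0] = $bFcEcb
  sorted[1] = Ecb$bFc
  sorted[2] = FcEcb$b
  sorted[3] = b$bFcEc
  sorted[4] = bFcEcb$
  sorted[5] = cEcb$bF
  sorted[6] = cb$bFcE
sorted[3] = b$bFcEc

Answer: b$bFcEc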